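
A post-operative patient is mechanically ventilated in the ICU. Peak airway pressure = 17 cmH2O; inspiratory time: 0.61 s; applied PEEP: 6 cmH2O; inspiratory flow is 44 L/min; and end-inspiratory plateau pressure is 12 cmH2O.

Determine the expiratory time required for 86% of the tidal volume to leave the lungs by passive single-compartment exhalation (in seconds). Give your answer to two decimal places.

1.00

Flow: 44 L/min ÷ 60 = 0.7333 L/s.
Vt = flow × Ti = 0.7333 L/s × 0.61 s × 1000 mL/L = 447.31 mL.
R = (PIP − Pplat)/V̇ = (17 − 12) / 0.7333 = 5.0/0.7333 = 6.818 cmH2O·s/L.
C = Vt/(Pplat − PEEP) = 447.31 / (12 − 6) = 447.31/6.0 = 74.552 mL/cmH2O.
τ = R × C = 6.818 × 0.07455 L/cmH2O = 0.5083 s.
t = −τ·ln(1 − 0.86) = −0.5083·ln(0.14) = 0.9994 s.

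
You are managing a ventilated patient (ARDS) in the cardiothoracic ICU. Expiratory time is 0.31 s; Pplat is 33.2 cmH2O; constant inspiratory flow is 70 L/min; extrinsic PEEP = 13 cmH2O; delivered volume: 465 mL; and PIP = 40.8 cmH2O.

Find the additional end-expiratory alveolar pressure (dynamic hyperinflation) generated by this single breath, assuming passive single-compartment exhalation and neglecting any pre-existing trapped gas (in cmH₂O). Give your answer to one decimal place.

2.6

Flow: 70 L/min ÷ 60 = 1.1667 L/s.
R = (PIP − Pplat)/V̇ = (40.8 − 33.2) / 1.1667 = 7.6/1.1667 = 6.514 cmH2O·s/L.
C = Vt/(Pplat − PEEP) = 465.0 / (33.2 − 13) = 465.0/20.2 = 23.02 mL/cmH2O.
τ = R × C = 6.514 × 0.02302 L/cmH2O = 0.15 s.
Fraction remaining = e^(−Te/τ) = e^(−0.31/0.15) = 0.1266; trapped volume = 465.0 × 0.1266 = 58.869 mL.
Additional alveolar pressure from trapping ≈ V_trapped / C = 58.869 / 23.02 = 2.557 cmH2O.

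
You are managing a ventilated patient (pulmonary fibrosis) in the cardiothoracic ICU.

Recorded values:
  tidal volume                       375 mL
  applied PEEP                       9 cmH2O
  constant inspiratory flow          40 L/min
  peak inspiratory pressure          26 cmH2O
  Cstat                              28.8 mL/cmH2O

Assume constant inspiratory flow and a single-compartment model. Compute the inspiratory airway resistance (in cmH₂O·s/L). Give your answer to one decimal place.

6.0

Flow: 40 L/min ÷ 60 = 0.6667 L/s.
Equation of motion (constant flow): PIP = Vt/C + R·V̇ + PEEP.
R·V̇ = PIP − Vt/C − PEEP = 26 − 375/28.8 − 9 = 26 − 13.021 − 9 = 3.979 cmH2O.
R = 3.979 / 0.6667 = 5.968 cmH2O·s/L.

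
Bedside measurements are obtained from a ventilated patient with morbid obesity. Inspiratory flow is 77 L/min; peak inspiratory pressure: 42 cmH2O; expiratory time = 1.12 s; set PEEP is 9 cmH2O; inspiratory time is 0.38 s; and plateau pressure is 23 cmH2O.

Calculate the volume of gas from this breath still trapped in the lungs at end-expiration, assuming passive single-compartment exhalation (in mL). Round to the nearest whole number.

56

Flow: 77 L/min ÷ 60 = 1.2833 L/s.
Vt = flow × Ti = 1.2833 L/s × 0.38 s × 1000 mL/L = 487.65 mL.
R = (PIP − Pplat)/V̇ = (42 − 23) / 1.2833 = 19.0/1.2833 = 14.806 cmH2O·s/L.
C = Vt/(Pplat − PEEP) = 487.65 / (23 − 9) = 487.65/14.0 = 34.832 mL/cmH2O.
τ = R × C = 14.806 × 0.03483 L/cmH2O = 0.5157 s.
Fraction remaining = e^(−Te/τ) = e^(−1.12/0.5157) = 0.114.
Trapped volume = 487.65 × 0.114 = 55.592 mL.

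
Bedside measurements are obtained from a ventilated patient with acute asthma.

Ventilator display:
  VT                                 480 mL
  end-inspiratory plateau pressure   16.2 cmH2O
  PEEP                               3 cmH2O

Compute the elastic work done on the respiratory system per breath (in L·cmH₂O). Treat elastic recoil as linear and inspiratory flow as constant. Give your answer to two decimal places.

Elastic work ≈ ½ × (Pplat − PEEP) × Vt = 0.5 × (16.2 − 3) × 0.480 L = 0.5 × 13.2 × 0.480 = 3.168 L·cmH2O.

3.17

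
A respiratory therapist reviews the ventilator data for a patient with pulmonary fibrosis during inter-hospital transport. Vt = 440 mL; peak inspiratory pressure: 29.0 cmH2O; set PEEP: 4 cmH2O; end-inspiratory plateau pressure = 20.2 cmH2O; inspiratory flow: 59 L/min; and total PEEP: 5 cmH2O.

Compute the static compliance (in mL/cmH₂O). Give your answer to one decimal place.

28.9

End-expiratory occlusion gives total PEEP = 5 cmH2O (intrinsic PEEP = 5 − 4 = 1). Use total PEEP for the elastic gradient.
Cstat = Vt / (Pplat − PEEPtotal) = 440 / (20.2 − 5) = 440 / 15.2 = 28.947 mL/cmH2O.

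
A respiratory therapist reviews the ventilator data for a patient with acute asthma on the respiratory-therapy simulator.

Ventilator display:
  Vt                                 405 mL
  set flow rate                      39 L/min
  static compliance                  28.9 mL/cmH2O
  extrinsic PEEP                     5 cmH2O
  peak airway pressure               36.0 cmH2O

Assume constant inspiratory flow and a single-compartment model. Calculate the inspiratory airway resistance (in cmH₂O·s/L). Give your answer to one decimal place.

Flow: 39 L/min ÷ 60 = 0.65 L/s.
Equation of motion (constant flow): PIP = Vt/C + R·V̇ + PEEP.
R·V̇ = PIP − Vt/C − PEEP = 36.0 − 405/28.9 − 5 = 36.0 − 14.014 − 5 = 16.986 cmH2O.
R = 16.986 / 0.65 = 26.132 cmH2O·s/L.

26.1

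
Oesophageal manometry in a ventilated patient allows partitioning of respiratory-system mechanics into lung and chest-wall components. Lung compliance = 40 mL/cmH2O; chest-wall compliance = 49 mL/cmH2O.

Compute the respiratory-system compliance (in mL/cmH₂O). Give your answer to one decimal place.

22.0

Lung and chest wall are elastances in series: 1/Crs = 1/CL + 1/Ccw.
1/Crs = 1/40 + 1/49 = 0.04541.
Crs = 22.022 mL/cmH2O.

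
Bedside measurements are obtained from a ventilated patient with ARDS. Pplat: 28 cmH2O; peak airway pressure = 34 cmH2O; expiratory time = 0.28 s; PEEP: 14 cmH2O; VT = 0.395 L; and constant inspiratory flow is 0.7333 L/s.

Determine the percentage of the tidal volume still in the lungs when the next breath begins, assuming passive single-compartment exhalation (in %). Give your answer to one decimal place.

29.7

R = (PIP − Pplat)/V̇ = (34 − 28) / 0.7333 = 6.0/0.7333 = 8.182 cmH2O·s/L.
C = Vt/(Pplat − PEEP) = 395.0 / (28 − 14) = 395.0/14.0 = 28.214 mL/cmH2O.
τ = R × C = 8.182 × 0.02821 L/cmH2O = 0.2308 s.
Fraction remaining at end-expiration = e^(−Te/τ) = e^(−0.28/0.2308) = 0.2973 → 29.73%.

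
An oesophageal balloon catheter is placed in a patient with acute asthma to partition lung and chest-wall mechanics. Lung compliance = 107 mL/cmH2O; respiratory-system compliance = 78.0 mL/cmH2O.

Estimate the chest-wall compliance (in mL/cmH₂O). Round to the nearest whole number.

288

1/Ccw = 1/Crs − 1/CL.
1/Ccw = 1/78.0 − 1/107 = 0.003475.
Ccw = 287.77 mL/cmH2O.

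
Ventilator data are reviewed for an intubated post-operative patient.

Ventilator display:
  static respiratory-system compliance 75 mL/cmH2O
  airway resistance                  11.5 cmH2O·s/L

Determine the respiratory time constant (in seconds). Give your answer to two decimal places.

τ = R × C = 11.5 × 75 mL/cmH2O = 11.5 × 0.075 L/cmH2O = 0.8625 s.

0.86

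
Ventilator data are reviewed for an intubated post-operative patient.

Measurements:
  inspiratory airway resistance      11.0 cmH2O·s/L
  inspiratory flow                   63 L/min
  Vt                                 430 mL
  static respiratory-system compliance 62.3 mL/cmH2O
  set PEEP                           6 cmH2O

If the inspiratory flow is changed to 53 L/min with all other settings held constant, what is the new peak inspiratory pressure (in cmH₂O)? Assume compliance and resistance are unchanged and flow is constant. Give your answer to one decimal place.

22.6

Flow: 63 L/min ÷ 60 = 1.05 L/s.
New flow: 53 L/min ÷ 60 = 0.8833 L/s.
PIP = Vt/C + R·V̇ + PEEP (constant-flow equation of motion).
Only the resistive term changes: ΔPIP = R × ΔV̇ = 11.0 × (0.8833 − 1.05) = 11.0 × -0.1667 = -1.834 cmH2O.
Original PIP = 430/62.3 + 11.0×1.05 + 6 = 24.452 cmH2O; new PIP = 24.452 + (-1.834) = 22.618 cmH2O.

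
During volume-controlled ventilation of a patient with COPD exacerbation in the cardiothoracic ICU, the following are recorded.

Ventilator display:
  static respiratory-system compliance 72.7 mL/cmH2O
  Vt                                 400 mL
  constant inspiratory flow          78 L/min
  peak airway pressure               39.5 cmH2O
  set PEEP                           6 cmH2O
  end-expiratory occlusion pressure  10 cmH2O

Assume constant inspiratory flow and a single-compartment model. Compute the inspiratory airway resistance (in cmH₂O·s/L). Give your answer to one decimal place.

18.5

Flow: 78 L/min ÷ 60 = 1.3 L/s.
Total PEEP = 10 cmH2O (set 6 + intrinsic 4); this is the baseline alveolar pressure.
Equation of motion (constant flow): PIP = Vt/C + R·V̇ + PEEP.
R·V̇ = PIP − Vt/C − PEEP = 39.5 − 400/72.7 − 10 = 39.5 − 5.502 − 10 = 23.998 cmH2O.
R = 23.998 / 1.3 = 18.46 cmH2O·s/L.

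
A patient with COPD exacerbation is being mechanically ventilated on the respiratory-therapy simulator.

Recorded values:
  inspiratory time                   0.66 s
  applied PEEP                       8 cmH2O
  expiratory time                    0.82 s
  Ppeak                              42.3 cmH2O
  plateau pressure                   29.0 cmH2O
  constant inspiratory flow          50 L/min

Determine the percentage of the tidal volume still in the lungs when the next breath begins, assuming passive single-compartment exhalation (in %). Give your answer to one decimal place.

Flow: 50 L/min ÷ 60 = 0.8333 L/s.
Vt = flow × Ti = 0.8333 L/s × 0.66 s × 1000 mL/L = 549.98 mL.
R = (PIP − Pplat)/V̇ = (42.3 − 29.0) / 0.8333 = 13.3/0.8333 = 15.961 cmH2O·s/L.
C = Vt/(Pplat − PEEP) = 549.98 / (29.0 − 8) = 549.98/21.0 = 26.19 mL/cmH2O.
τ = R × C = 15.961 × 0.02619 L/cmH2O = 0.418 s.
Fraction remaining at end-expiration = e^(−Te/τ) = e^(−0.82/0.418) = 0.1406 → 14.06%.

14.1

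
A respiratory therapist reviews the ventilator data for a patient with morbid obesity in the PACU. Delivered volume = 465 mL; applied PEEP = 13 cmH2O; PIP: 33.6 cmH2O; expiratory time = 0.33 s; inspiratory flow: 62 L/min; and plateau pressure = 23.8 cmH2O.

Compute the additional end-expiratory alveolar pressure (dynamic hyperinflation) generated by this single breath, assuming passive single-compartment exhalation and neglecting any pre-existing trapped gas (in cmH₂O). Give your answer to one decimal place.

Flow: 62 L/min ÷ 60 = 1.0333 L/s.
R = (PIP − Pplat)/V̇ = (33.6 − 23.8) / 1.0333 = 9.8/1.0333 = 9.484 cmH2O·s/L.
C = Vt/(Pplat − PEEP) = 465.0 / (23.8 − 13) = 465.0/10.8 = 43.056 mL/cmH2O.
τ = R × C = 9.484 × 0.04306 L/cmH2O = 0.4084 s.
Fraction remaining = e^(−Te/τ) = e^(−0.33/0.4084) = 0.4457; trapped volume = 465.0 × 0.4457 = 207.25 mL.
Additional alveolar pressure from trapping ≈ V_trapped / C = 207.25 / 43.056 = 4.813 cmH2O.

4.8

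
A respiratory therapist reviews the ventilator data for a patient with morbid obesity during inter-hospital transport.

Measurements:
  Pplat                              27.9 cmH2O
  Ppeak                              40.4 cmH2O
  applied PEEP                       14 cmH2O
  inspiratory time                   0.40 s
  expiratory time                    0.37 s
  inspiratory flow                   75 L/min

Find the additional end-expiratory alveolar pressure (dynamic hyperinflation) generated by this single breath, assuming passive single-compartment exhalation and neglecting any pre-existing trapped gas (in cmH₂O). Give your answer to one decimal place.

Flow: 75 L/min ÷ 60 = 1.25 L/s.
Vt = flow × Ti = 1.25 L/s × 0.40 s × 1000 mL/L = 500.0 mL.
R = (PIP − Pplat)/V̇ = (40.4 − 27.9) / 1.25 = 12.5/1.25 = 10.0 cmH2O·s/L.
C = Vt/(Pplat − PEEP) = 500.0 / (27.9 − 14) = 500.0/13.9 = 35.971 mL/cmH2O.
τ = R × C = 10.0 × 0.03597 L/cmH2O = 0.3597 s.
Fraction remaining = e^(−Te/τ) = e^(−0.37/0.3597) = 0.3575; trapped volume = 500.0 × 0.3575 = 178.75 mL.
Additional alveolar pressure from trapping ≈ V_trapped / C = 178.75 / 35.971 = 4.969 cmH2O.

5.0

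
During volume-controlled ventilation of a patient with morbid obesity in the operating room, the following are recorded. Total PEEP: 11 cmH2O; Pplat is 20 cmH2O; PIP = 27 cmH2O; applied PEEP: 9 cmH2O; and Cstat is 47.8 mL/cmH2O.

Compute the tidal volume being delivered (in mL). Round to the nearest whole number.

End-expiratory occlusion gives total PEEP = 11 cmH2O (intrinsic PEEP = 11 − 9 = 2). Use total PEEP for the elastic gradient.
Vt = Cstat × (Pplat − PEEPtotal) = 47.8 × (20 − 11) = 47.8 × 9.0 = 430.2 mL.

430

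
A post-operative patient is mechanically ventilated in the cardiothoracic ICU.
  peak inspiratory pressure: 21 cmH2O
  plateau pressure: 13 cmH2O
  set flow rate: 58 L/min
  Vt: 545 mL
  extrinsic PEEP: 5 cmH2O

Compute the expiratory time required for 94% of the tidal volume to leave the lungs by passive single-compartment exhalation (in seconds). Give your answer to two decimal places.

1.59

Flow: 58 L/min ÷ 60 = 0.9667 L/s.
R = (PIP − Pplat)/V̇ = (21 − 13) / 0.9667 = 8.0/0.9667 = 8.276 cmH2O·s/L.
C = Vt/(Pplat − PEEP) = 545.0 / (13 − 5) = 545.0/8.0 = 68.125 mL/cmH2O.
τ = R × C = 8.276 × 0.06813 L/cmH2O = 0.5638 s.
t = −τ·ln(1 − 0.94) = −0.5638·ln(0.06) = 1.586 s.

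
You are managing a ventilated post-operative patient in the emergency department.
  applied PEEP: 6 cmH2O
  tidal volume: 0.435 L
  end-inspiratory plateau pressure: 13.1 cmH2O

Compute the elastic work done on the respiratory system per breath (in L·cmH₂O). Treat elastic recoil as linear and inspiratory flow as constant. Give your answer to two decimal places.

1.54

Elastic work ≈ ½ × (Pplat − PEEP) × Vt = 0.5 × (13.1 − 6) × 0.435 L = 0.5 × 7.1 × 0.435 = 1.544 L·cmH2O.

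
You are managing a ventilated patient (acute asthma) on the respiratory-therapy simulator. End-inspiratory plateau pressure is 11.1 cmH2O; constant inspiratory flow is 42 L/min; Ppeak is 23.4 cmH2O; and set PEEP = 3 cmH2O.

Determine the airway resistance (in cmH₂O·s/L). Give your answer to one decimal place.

Flow: 42 L/min ÷ 60 = 0.7 L/s.
Raw = (PIP − Pplat) / flow = (23.4 − 11.1) / 0.7 = 12.3 / 0.7 = 17.571 cmH2O·s/L.

17.6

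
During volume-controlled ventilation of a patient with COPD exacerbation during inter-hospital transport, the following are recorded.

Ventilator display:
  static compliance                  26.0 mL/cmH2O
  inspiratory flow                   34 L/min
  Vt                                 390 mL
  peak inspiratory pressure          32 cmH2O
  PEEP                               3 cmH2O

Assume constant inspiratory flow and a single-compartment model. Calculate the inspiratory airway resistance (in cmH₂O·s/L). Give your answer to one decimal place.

Flow: 34 L/min ÷ 60 = 0.5667 L/s.
Equation of motion (constant flow): PIP = Vt/C + R·V̇ + PEEP.
R·V̇ = PIP − Vt/C − PEEP = 32 − 390/26.0 − 3 = 32 − 15.0 − 3 = 14.0 cmH2O.
R = 14.0 / 0.5667 = 24.704 cmH2O·s/L.

24.7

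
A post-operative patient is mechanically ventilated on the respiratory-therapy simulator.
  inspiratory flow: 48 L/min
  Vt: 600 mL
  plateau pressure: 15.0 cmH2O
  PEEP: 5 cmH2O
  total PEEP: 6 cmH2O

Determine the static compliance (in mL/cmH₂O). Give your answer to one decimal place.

End-expiratory occlusion gives total PEEP = 6 cmH2O (intrinsic PEEP = 6 − 5 = 1). Use total PEEP for the elastic gradient.
Cstat = Vt / (Pplat − PEEPtotal) = 600 / (15.0 − 6) = 600 / 9.0 = 66.667 mL/cmH2O.

66.7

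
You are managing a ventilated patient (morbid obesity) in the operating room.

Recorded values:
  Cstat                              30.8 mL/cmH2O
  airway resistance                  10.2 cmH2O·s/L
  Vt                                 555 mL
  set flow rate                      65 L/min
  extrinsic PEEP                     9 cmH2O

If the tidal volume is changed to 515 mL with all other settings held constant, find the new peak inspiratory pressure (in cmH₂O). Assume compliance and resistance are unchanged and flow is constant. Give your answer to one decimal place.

Flow: 65 L/min ÷ 60 = 1.0833 L/s.
PIP = Vt/C + R·V̇ + PEEP (constant-flow equation of motion).
Only the elastic term changes: ΔPIP = ΔVt / C = (515 − 555) / 30.8 = -1.299 cmH2O.
Original PIP = 555/30.8 + 10.2×1.0833 + 9 = 38.069 cmH2O; new PIP = 38.069 + (-1.299) = 36.77 cmH2O.

36.8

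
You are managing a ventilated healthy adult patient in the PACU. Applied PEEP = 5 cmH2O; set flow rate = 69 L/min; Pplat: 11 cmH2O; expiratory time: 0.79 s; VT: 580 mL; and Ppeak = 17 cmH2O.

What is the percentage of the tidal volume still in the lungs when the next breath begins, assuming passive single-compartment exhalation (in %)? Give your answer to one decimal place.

Flow: 69 L/min ÷ 60 = 1.15 L/s.
R = (PIP − Pplat)/V̇ = (17 − 11) / 1.15 = 6.0/1.15 = 5.217 cmH2O·s/L.
C = Vt/(Pplat − PEEP) = 580.0 / (11 − 5) = 580.0/6.0 = 96.667 mL/cmH2O.
τ = R × C = 5.217 × 0.09667 L/cmH2O = 0.5043 s.
Fraction remaining at end-expiration = e^(−Te/τ) = e^(−0.79/0.5043) = 0.2088 → 20.88%.

20.9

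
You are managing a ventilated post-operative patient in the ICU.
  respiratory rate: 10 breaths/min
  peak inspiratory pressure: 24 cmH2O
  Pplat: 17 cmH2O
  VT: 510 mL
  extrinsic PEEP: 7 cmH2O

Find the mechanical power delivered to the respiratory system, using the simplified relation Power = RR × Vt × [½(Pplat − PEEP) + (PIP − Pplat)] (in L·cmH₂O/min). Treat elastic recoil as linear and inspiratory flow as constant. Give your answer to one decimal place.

Per-breath work = Vt × [½(Pplat−PEEP) + (PIP−Pplat)] = 0.510 × [0.5×10.0 + 7.0] = 0.510 × 12.0 = 6.12 L·cmH2O.
Power = 10 × 6.12 = 61.2 L·cmH2O/min.

61.2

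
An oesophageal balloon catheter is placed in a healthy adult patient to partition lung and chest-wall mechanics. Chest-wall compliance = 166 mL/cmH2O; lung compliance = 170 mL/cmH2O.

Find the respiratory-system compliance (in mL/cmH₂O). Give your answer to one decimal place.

84.0

Lung and chest wall are elastances in series: 1/Crs = 1/CL + 1/Ccw.
1/Crs = 1/170 + 1/166 = 0.01191.
Crs = 83.963 mL/cmH2O.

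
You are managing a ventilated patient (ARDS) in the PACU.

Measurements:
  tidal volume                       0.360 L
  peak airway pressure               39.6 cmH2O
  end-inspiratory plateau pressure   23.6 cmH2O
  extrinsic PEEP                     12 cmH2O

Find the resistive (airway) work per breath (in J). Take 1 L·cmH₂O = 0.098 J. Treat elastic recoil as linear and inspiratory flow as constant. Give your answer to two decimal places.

0.56

With constant inspiratory flow the resistive pressure is constant at PIP − Pplat = 39.6 − 23.6 = 16.0 cmH2O, so resistive work = 16.0 × 0.360 = 5.76 L·cmH2O.
× 0.098 J/(L·cmH2O) → 0.5645 J.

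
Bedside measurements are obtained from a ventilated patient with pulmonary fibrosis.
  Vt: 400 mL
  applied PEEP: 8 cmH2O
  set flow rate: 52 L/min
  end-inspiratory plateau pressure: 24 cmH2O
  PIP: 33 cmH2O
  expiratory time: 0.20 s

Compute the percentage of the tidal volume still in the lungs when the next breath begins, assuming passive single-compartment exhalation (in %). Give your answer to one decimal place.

46.3

Flow: 52 L/min ÷ 60 = 0.8667 L/s.
R = (PIP − Pplat)/V̇ = (33 − 24) / 0.8667 = 9.0/0.8667 = 10.384 cmH2O·s/L.
C = Vt/(Pplat − PEEP) = 400.0 / (24 − 8) = 400.0/16.0 = 25.0 mL/cmH2O.
τ = R × C = 10.384 × 0.025 L/cmH2O = 0.2596 s.
Fraction remaining at end-expiration = e^(−Te/τ) = e^(−0.20/0.2596) = 0.4628 → 46.28%.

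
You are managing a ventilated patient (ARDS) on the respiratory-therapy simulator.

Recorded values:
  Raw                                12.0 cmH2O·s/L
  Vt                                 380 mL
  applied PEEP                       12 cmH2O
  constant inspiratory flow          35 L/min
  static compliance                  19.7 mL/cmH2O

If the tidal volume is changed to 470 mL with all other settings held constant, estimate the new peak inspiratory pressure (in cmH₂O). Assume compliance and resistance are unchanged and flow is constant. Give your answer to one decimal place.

42.9

Flow: 35 L/min ÷ 60 = 0.5833 L/s.
PIP = Vt/C + R·V̇ + PEEP (constant-flow equation of motion).
Only the elastic term changes: ΔPIP = ΔVt / C = (470 − 380) / 19.7 = 4.569 cmH2O.
Original PIP = 380/19.7 + 12.0×0.5833 + 12 = 38.289 cmH2O; new PIP = 38.289 + (4.569) = 42.858 cmH2O.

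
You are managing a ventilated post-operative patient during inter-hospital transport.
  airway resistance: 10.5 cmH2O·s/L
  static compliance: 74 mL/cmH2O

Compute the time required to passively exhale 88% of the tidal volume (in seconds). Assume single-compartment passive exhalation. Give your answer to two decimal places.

τ = R × C = 10.5 × 74 mL/cmH2O = 10.5 × 0.074 L/cmH2O = 0.777 s.
Exhaled fraction f = 1 − e^(−t/τ) → t = −τ·ln(1 − f) = −0.777·ln(0.12) = 1.647 s.

1.65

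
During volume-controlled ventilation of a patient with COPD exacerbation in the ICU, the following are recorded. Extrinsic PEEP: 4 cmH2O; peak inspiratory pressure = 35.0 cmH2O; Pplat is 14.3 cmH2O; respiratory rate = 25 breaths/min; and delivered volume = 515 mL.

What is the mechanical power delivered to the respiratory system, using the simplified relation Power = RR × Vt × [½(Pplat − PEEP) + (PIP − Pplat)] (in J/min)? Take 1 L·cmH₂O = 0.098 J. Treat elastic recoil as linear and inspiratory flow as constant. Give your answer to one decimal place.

32.6

Per-breath work = Vt × [½(Pplat−PEEP) + (PIP−Pplat)] = 0.515 × [0.5×10.3 + 20.7] = 0.515 × 25.85 = 13.313 L·cmH2O.
Power = 25 × 13.313 = 332.83 L·cmH2O/min.
× 0.098 J/(L·cmH2O) → 32.617 J/min.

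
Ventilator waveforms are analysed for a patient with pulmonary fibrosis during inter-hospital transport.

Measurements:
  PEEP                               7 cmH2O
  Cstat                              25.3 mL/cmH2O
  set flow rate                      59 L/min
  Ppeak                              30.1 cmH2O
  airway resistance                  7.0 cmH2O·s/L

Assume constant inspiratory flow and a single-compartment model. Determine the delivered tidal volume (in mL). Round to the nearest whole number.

Flow: 59 L/min ÷ 60 = 0.9833 L/s.
Equation of motion (constant flow): PIP = Vt/C + R·V̇ + PEEP.
Vt/C = PIP − R·V̇ − PEEP = 30.1 − 6.883 − 7 = 16.217 cmH2O.
Vt = C × 16.217 = 25.3 × 16.217 = 410.29 mL.

410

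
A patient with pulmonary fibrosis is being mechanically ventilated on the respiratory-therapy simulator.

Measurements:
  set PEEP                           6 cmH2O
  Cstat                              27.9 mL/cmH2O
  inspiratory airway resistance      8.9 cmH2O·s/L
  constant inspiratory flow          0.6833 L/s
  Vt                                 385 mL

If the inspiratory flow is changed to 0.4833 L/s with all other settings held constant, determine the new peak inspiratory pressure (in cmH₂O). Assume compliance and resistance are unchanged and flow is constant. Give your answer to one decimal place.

PIP = Vt/C + R·V̇ + PEEP (constant-flow equation of motion).
Only the resistive term changes: ΔPIP = R × ΔV̇ = 8.9 × (0.4833 − 0.6833) = 8.9 × -0.2 = -1.78 cmH2O.
Original PIP = 385/27.9 + 8.9×0.6833 + 6 = 25.881 cmH2O; new PIP = 25.881 + (-1.78) = 24.101 cmH2O.

24.1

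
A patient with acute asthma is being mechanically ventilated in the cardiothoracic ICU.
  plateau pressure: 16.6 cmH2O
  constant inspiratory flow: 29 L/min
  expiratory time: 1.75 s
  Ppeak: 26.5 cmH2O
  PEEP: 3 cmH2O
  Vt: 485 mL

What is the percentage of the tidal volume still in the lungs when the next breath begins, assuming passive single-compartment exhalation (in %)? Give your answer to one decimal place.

Flow: 29 L/min ÷ 60 = 0.4833 L/s.
R = (PIP − Pplat)/V̇ = (26.5 − 16.6) / 0.4833 = 9.9/0.4833 = 20.484 cmH2O·s/L.
C = Vt/(Pplat − PEEP) = 485.0 / (16.6 − 3) = 485.0/13.6 = 35.662 mL/cmH2O.
τ = R × C = 20.484 × 0.03566 L/cmH2O = 0.7305 s.
Fraction remaining at end-expiration = e^(−Te/τ) = e^(−1.75/0.7305) = 0.09112 → 9.112%.

9.1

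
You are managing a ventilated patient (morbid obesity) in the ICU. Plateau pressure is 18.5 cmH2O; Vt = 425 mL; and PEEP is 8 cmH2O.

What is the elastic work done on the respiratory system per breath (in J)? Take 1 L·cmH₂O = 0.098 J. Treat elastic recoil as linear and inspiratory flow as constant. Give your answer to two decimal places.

0.22

Elastic work ≈ ½ × (Pplat − PEEP) × Vt = 0.5 × (18.5 − 8) × 0.425 L = 0.5 × 10.5 × 0.425 = 2.231 L·cmH2O.
× 0.098 J/(L·cmH2O) → 0.2186 J.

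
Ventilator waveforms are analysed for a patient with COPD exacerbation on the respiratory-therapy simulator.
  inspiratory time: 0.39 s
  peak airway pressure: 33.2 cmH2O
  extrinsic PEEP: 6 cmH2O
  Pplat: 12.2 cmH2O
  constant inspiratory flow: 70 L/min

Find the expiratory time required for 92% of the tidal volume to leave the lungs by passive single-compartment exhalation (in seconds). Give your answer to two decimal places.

3.34

Flow: 70 L/min ÷ 60 = 1.1667 L/s.
Vt = flow × Ti = 1.1667 L/s × 0.39 s × 1000 mL/L = 455.01 mL.
R = (PIP − Pplat)/V̇ = (33.2 − 12.2) / 1.1667 = 21.0/1.1667 = 17.999 cmH2O·s/L.
C = Vt/(Pplat − PEEP) = 455.01 / (12.2 − 6) = 455.01/6.2 = 73.389 mL/cmH2O.
τ = R × C = 17.999 × 0.07339 L/cmH2O = 1.321 s.
t = −τ·ln(1 − 0.92) = −1.321·ln(0.08) = 3.336 s.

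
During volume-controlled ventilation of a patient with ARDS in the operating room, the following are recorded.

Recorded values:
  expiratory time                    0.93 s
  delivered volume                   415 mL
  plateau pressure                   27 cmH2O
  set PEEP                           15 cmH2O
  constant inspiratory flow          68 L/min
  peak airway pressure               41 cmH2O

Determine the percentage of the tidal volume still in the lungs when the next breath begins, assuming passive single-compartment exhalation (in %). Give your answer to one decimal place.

Flow: 68 L/min ÷ 60 = 1.1333 L/s.
R = (PIP − Pplat)/V̇ = (41 − 27) / 1.1333 = 14.0/1.1333 = 12.353 cmH2O·s/L.
C = Vt/(Pplat − PEEP) = 415.0 / (27 − 15) = 415.0/12.0 = 34.583 mL/cmH2O.
τ = R × C = 12.353 × 0.03458 L/cmH2O = 0.4272 s.
Fraction remaining at end-expiration = e^(−Te/τ) = e^(−0.93/0.4272) = 0.1134 → 11.34%.

11.3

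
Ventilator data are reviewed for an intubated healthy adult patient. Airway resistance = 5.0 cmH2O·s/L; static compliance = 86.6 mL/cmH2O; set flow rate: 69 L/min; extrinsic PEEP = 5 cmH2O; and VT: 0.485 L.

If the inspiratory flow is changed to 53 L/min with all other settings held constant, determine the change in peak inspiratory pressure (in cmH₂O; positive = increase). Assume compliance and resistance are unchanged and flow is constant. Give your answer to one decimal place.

-1.3

Flow: 69 L/min ÷ 60 = 1.15 L/s.
New flow: 53 L/min ÷ 60 = 0.8833 L/s.
PIP = Vt/C + R·V̇ + PEEP (constant-flow equation of motion).
Only the resistive term changes: ΔPIP = R × ΔV̇ = 5.0 × (0.8833 − 1.15) = 5.0 × -0.2667 = -1.334 cmH2O.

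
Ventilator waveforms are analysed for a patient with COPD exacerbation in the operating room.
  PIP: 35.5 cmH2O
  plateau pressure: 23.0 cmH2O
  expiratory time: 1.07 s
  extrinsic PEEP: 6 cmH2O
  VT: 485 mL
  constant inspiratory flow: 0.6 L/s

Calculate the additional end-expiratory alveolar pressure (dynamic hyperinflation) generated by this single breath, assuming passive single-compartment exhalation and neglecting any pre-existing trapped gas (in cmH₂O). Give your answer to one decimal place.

R = (PIP − Pplat)/V̇ = (35.5 − 23.0) / 0.6 = 12.5/0.6 = 20.833 cmH2O·s/L.
C = Vt/(Pplat − PEEP) = 485.0 / (23.0 − 6) = 485.0/17.0 = 28.529 mL/cmH2O.
τ = R × C = 20.833 × 0.02853 L/cmH2O = 0.5944 s.
Fraction remaining = e^(−Te/τ) = e^(−1.07/0.5944) = 0.1653; trapped volume = 485.0 × 0.1653 = 80.171 mL.
Additional alveolar pressure from trapping ≈ V_trapped / C = 80.171 / 28.529 = 2.81 cmH2O.

2.8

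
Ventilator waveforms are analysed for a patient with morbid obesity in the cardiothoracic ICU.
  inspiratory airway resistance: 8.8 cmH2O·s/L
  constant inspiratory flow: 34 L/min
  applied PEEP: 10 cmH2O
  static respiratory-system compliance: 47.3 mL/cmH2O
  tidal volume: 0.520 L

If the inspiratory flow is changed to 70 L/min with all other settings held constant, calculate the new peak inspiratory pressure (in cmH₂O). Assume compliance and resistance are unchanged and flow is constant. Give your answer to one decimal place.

Flow: 34 L/min ÷ 60 = 0.5667 L/s.
New flow: 70 L/min ÷ 60 = 1.1667 L/s.
PIP = Vt/C + R·V̇ + PEEP (constant-flow equation of motion).
Only the resistive term changes: ΔPIP = R × ΔV̇ = 8.8 × (1.1667 − 0.5667) = 8.8 × 0.6 = 5.28 cmH2O.
Original PIP = 520/47.3 + 8.8×0.5667 + 10 = 25.981 cmH2O; new PIP = 25.981 + (5.28) = 31.261 cmH2O.

31.3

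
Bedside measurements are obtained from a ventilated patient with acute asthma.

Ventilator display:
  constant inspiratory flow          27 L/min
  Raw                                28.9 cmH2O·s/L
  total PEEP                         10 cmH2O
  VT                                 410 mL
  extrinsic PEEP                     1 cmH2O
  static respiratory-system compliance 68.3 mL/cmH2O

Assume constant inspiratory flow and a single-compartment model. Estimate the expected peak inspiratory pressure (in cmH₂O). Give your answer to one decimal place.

29.0

Flow: 27 L/min ÷ 60 = 0.45 L/s.
Total PEEP = 10 cmH2O (set 1 + intrinsic 9); this is the baseline alveolar pressure.
Equation of motion (constant flow): PIP = Vt/C + R·V̇ + PEEP.
PIP = 410/68.3 + 28.9×0.45 + 10 = 6.003 + 13.005 + 10 = 29.008 cmH2O.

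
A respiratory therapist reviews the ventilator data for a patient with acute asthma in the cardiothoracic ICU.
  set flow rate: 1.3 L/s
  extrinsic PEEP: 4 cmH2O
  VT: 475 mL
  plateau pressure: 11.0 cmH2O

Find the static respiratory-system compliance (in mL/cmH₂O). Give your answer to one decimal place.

67.9

Cstat = Vt / (Pplat − PEEP) = 475 / (11.0 − 4) = 475 / 7.0 = 67.857 mL/cmH2O.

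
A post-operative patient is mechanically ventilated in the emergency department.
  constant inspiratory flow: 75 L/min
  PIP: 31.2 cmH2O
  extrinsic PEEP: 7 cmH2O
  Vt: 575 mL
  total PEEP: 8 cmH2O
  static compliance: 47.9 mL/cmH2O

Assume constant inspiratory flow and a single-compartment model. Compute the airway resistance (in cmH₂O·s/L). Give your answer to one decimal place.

Flow: 75 L/min ÷ 60 = 1.25 L/s.
Total PEEP = 8 cmH2O (set 7 + intrinsic 1); this is the baseline alveolar pressure.
Equation of motion (constant flow): PIP = Vt/C + R·V̇ + PEEP.
R·V̇ = PIP − Vt/C − PEEP = 31.2 − 575/47.9 − 8 = 31.2 − 12.004 − 8 = 11.196 cmH2O.
R = 11.196 / 1.25 = 8.957 cmH2O·s/L.

9.0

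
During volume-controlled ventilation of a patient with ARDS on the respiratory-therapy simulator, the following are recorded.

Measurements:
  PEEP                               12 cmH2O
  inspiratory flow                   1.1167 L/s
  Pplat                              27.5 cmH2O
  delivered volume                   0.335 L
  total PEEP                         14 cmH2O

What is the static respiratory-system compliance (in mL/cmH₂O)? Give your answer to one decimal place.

End-expiratory occlusion gives total PEEP = 14 cmH2O (intrinsic PEEP = 14 − 12 = 2). Use total PEEP for the elastic gradient.
Cstat = Vt / (Pplat − PEEPtotal) = 335 / (27.5 − 14) = 335 / 13.5 = 24.815 mL/cmH2O.

24.8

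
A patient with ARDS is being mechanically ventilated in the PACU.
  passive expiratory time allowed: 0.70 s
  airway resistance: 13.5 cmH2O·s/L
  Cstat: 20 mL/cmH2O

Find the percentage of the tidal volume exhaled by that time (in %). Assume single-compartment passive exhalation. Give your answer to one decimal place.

τ = R × C = 13.5 × 20 mL/cmH2O = 13.5 × 0.020 L/cmH2O = 0.27 s.
Passive exhalation: V(t)/V₀ = e^(−t/τ) = e^(−0.70/0.27) = 0.07483.
Fraction exhaled = 1 − 0.07483 = 0.9252 → 92.52%.

92.5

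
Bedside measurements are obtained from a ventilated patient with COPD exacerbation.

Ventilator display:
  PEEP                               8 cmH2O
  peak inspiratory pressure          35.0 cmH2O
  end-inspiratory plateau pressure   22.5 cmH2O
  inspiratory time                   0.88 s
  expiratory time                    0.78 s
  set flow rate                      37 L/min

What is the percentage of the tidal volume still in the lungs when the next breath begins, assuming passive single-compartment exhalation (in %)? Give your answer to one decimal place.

35.8

Flow: 37 L/min ÷ 60 = 0.6167 L/s.
Vt = flow × Ti = 0.6167 L/s × 0.88 s × 1000 mL/L = 542.7 mL.
R = (PIP − Pplat)/V̇ = (35.0 − 22.5) / 0.6167 = 12.5/0.6167 = 20.269 cmH2O·s/L.
C = Vt/(Pplat − PEEP) = 542.7 / (22.5 − 8) = 542.7/14.5 = 37.428 mL/cmH2O.
τ = R × C = 20.269 × 0.03743 L/cmH2O = 0.7587 s.
Fraction remaining at end-expiration = e^(−Te/τ) = e^(−0.78/0.7587) = 0.3577 → 35.77%.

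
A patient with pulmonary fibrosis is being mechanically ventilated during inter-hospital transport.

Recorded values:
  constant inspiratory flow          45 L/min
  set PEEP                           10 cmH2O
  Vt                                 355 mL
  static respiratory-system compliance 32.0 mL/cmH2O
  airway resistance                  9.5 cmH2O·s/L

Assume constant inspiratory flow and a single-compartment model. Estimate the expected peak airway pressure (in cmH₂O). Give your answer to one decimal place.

28.2

Flow: 45 L/min ÷ 60 = 0.75 L/s.
Equation of motion (constant flow): PIP = Vt/C + R·V̇ + PEEP.
PIP = 355/32.0 + 9.5×0.75 + 10 = 11.094 + 7.125 + 10 = 28.219 cmH2O.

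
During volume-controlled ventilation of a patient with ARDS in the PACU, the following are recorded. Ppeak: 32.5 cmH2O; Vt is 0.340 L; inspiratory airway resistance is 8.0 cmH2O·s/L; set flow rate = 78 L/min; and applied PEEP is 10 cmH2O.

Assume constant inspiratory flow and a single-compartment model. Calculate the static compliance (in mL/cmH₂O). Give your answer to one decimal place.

Flow: 78 L/min ÷ 60 = 1.3 L/s.
Equation of motion (constant flow): PIP = Vt/C + R·V̇ + PEEP.
Vt/C = PIP − R·V̇ − PEEP = 32.5 − 8.0×1.3 − 10 = 32.5 − 10.4 − 10 = 12.1 cmH2O.
C = Vt / 12.1 = 340 / 12.1 = 28.099 mL/cmH2O.

28.1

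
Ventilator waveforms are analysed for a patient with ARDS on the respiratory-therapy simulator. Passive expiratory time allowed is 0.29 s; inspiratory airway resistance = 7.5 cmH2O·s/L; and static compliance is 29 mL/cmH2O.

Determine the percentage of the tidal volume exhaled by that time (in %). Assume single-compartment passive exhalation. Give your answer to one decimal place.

τ = R × C = 7.5 × 29 mL/cmH2O = 7.5 × 0.029 L/cmH2O = 0.2175 s.
Passive exhalation: V(t)/V₀ = e^(−t/τ) = e^(−0.29/0.2175) = 0.2636.
Fraction exhaled = 1 − 0.2636 = 0.7364 → 73.64%.

73.6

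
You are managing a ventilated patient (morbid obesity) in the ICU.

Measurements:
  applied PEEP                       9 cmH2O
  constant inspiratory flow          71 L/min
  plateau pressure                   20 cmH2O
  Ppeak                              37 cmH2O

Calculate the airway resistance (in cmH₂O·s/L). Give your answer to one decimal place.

Flow: 71 L/min ÷ 60 = 1.1833 L/s.
Raw = (PIP − Pplat) / flow = (37 − 20) / 1.1833 = 17.0 / 1.1833 = 14.367 cmH2O·s/L.

14.4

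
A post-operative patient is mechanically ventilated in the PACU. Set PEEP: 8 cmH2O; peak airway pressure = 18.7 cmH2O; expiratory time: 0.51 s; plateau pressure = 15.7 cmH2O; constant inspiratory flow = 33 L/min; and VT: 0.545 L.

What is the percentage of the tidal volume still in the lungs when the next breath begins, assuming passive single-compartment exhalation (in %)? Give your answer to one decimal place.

26.7

Flow: 33 L/min ÷ 60 = 0.55 L/s.
R = (PIP − Pplat)/V̇ = (18.7 − 15.7) / 0.55 = 3.0/0.55 = 5.455 cmH2O·s/L.
C = Vt/(Pplat − PEEP) = 545.0 / (15.7 − 8) = 545.0/7.7 = 70.779 mL/cmH2O.
τ = R × C = 5.455 × 0.07078 L/cmH2O = 0.3861 s.
Fraction remaining at end-expiration = e^(−Te/τ) = e^(−0.51/0.3861) = 0.2669 → 26.69%.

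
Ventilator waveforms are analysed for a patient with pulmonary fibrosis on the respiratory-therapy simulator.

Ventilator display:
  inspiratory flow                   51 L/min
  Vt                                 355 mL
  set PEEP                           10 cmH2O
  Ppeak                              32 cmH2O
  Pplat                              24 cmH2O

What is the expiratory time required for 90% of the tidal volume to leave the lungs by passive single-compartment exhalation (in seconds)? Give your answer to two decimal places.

0.55

Flow: 51 L/min ÷ 60 = 0.85 L/s.
R = (PIP − Pplat)/V̇ = (32 − 24) / 0.85 = 8.0/0.85 = 9.412 cmH2O·s/L.
C = Vt/(Pplat − PEEP) = 355.0 / (24 − 10) = 355.0/14.0 = 25.357 mL/cmH2O.
τ = R × C = 9.412 × 0.02536 L/cmH2O = 0.2387 s.
t = −τ·ln(1 − 0.90) = −0.2387·ln(0.1) = 0.5496 s.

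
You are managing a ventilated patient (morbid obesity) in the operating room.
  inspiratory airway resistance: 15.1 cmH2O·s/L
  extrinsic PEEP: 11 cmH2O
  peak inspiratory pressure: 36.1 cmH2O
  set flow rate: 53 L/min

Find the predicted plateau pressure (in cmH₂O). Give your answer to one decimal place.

Flow: 53 L/min ÷ 60 = 0.8833 L/s.
Pplat = PIP − Raw × flow = 36.1 − 15.1 × 0.8833 = 36.1 − 13.338 = 22.762 cmH2O.

22.8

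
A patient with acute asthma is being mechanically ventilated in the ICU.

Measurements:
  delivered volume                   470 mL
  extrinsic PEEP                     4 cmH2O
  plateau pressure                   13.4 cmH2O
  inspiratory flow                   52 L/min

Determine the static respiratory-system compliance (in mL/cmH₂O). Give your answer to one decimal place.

50.0

Cstat = Vt / (Pplat − PEEP) = 470 / (13.4 − 4) = 470 / 9.4 = 50.0 mL/cmH2O.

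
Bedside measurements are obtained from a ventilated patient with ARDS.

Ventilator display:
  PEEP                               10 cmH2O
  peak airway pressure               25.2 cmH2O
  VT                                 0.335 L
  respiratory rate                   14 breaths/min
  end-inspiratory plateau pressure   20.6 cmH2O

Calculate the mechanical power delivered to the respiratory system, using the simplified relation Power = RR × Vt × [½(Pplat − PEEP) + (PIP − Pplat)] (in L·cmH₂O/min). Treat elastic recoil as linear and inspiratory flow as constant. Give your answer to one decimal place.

46.4

Per-breath work = Vt × [½(Pplat−PEEP) + (PIP−Pplat)] = 0.335 × [0.5×10.6 + 4.6] = 0.335 × 9.9 = 3.317 L·cmH2O.
Power = 14 × 3.317 = 46.438 L·cmH2O/min.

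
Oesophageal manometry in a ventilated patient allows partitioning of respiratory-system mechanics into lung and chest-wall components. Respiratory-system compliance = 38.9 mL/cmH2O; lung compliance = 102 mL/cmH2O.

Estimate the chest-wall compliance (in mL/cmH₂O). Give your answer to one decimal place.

1/Ccw = 1/Crs − 1/CL.
1/Ccw = 1/38.9 − 1/102 = 0.0159.
Ccw = 62.893 mL/cmH2O.

62.9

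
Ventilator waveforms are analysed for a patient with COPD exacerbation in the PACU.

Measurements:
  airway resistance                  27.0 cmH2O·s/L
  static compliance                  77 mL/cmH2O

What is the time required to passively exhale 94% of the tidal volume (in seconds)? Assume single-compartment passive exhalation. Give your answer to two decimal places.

τ = R × C = 27.0 × 77 mL/cmH2O = 27.0 × 0.077 L/cmH2O = 2.079 s.
Exhaled fraction f = 1 − e^(−t/τ) → t = −τ·ln(1 − f) = −2.079·ln(0.06) = 5.849 s.

5.85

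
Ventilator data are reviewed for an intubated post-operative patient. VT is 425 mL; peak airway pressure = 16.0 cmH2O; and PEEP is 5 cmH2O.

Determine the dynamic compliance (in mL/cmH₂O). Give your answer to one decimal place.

38.6

Dynamic compliance = Vt / (PIP − PEEP) = 425 / (16.0 − 5) = 425 / 11.0 = 38.636 mL/cmH2O.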